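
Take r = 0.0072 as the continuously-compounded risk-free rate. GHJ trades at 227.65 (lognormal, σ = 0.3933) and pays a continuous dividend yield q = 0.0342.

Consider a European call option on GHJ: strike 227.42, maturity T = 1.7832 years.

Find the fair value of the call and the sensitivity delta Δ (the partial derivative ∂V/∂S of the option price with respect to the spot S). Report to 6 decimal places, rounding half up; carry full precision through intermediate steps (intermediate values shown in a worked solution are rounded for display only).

price = 40.446378
Δ = 0.534975

σ√T = 0.3933·√1.7832 = 0.525199
d₁ = (ln(S/K) + (r−q+σ²/2)T) / (σ√T) = (ln(227.65/227.42) + (0.0072−0.0342+0.3933²/2)·1.7832) / 0.525199 = (0.001011 + 0.089771) / 0.525199 = 0.172852
d₂ = d₁ − σ√T = 0.172852 − 0.525199 = -0.352348
e^{−rT} = 0.987243
e^{−qT} = 0.940837
N(d₁) = 0.568616,  N(d₂) = 0.362289
Call price V = S·e^{−qT}·N(d₁) − K·e^{−rT}·N(d₂) = 121.787032 − 81.340654 = 40.446378
Δ = e^{−qT}·N(d₁) = 0.534975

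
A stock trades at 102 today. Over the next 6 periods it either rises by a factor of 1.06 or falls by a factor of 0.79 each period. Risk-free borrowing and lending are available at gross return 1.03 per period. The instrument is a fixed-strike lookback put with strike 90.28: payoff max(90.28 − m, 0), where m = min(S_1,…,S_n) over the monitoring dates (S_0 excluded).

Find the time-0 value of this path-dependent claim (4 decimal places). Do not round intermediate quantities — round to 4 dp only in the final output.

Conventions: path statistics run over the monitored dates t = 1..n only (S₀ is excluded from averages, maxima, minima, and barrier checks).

price = 2.8802

Under the martingale measure an up-move has probability p* = 0.8889; value the claim as the probability-weighted average of per-path payoffs, discounted 6 periods at R = 1.03.
Enumerate all 2^6 = 64 price paths (U = up ×1.06, D = down ×0.79); each path with k up-moves has probability p*^k·(1−p*)^(6−k).
DDDDDD: m=24.7949, payoff=65.4851, prob=0.000002
UDDDDD: m=33.2691, payoff=57.0109, prob=0.000015
DUDDDD: m=33.2691, payoff=57.0109, prob=0.000015
UUDDDD: m=44.6396, payoff=45.6404, prob=0.000120
DDUDDD: m=33.2691, payoff=57.0109, prob=0.000015
UDUDDD: m=44.6396, payoff=45.6404, prob=0.000120
DUUDDD: m=44.6396, payoff=45.6404, prob=0.000120
UUUDDD: m=59.8962, payoff=30.3838, prob=0.000963
DDDUDD: m=33.2691, payoff=57.0109, prob=0.000015
UDDUDD: m=44.6396, payoff=45.6404, prob=0.000120
DUDUDD: m=44.6396, payoff=45.6404, prob=0.000120
UUDUDD: m=59.8962, payoff=30.3838, prob=0.000963
DDUUDD: m=44.6396, payoff=45.6404, prob=0.000120
UDUUDD: m=59.8962, payoff=30.3838, prob=0.000963
DUUUDD: m=59.8962, payoff=30.3838, prob=0.000963
UUUUDD: m=80.3670, payoff=9.9130, prob=0.007707
DDDDUD: m=33.2691, payoff=57.0109, prob=0.000015
UDDDUD: m=44.6396, payoff=45.6404, prob=0.000120
DUDDUD: m=44.6396, payoff=45.6404, prob=0.000120
UUDDUD: m=59.8962, payoff=30.3838, prob=0.000963
DDUDUD: m=44.6396, payoff=45.6404, prob=0.000120
UDUDUD: m=59.8962, payoff=30.3838, prob=0.000963
DUUDUD: m=59.8962, payoff=30.3838, prob=0.000963
UUUDUD: m=80.3670, payoff=9.9130, prob=0.007707
DDDUUD: m=44.6396, payoff=45.6404, prob=0.000120
UDDUUD: m=59.8962, payoff=30.3838, prob=0.000963
DUDUUD: m=59.8962, payoff=30.3838, prob=0.000963
UUDUUD: m=80.3670, payoff=9.9130, prob=0.007707
DDUUUD: m=59.8962, payoff=30.3838, prob=0.000963
UDUUUD: m=80.3670, payoff=9.9130, prob=0.007707
DUUUUD: m=80.3670, payoff=9.9130, prob=0.007707
UUUUUD: m=107.8342, payoff=0.0000, prob=0.061659
DDDDDU: m=31.3860, payoff=58.8940, prob=0.000015
UDDDDU: m=42.1128, payoff=48.1672, prob=0.000120
DUDDDU: m=42.1128, payoff=48.1672, prob=0.000120
UUDDDU: m=56.5058, payoff=33.7742, prob=0.000963
DDUDDU: m=42.1128, payoff=48.1672, prob=0.000120
UDUDDU: m=56.5058, payoff=33.7742, prob=0.000963
DUUDDU: m=56.5058, payoff=33.7742, prob=0.000963
UUUDDU: m=75.8179, payoff=14.4621, prob=0.007707
DDDUDU: m=42.1128, payoff=48.1672, prob=0.000120
UDDUDU: m=56.5058, payoff=33.7742, prob=0.000963
DUDUDU: m=56.5058, payoff=33.7742, prob=0.000963
UUDUDU: m=75.8179, payoff=14.4621, prob=0.007707
DDUUDU: m=56.5058, payoff=33.7742, prob=0.000963
UDUUDU: m=75.8179, payoff=14.4621, prob=0.007707
DUUUDU: m=75.8179, payoff=14.4621, prob=0.007707
UUUUDU: m=101.7304, payoff=0.0000, prob=0.061659
DDDDUU: m=39.7291, payoff=50.5509, prob=0.000120
UDDDUU: m=53.3074, payoff=36.9726, prob=0.000963
DUDDUU: m=53.3074, payoff=36.9726, prob=0.000963
UUDDUU: m=71.5264, payoff=18.7536, prob=0.007707
DDUDUU: m=53.3074, payoff=36.9726, prob=0.000963
UDUDUU: m=71.5264, payoff=18.7536, prob=0.007707
DUUDUU: m=71.5264, payoff=18.7536, prob=0.007707
UUUDUU: m=95.9721, payoff=0.0000, prob=0.061659
DDDUUU: m=50.2900, payoff=39.9900, prob=0.000963
UDDUUU: m=67.4777, payoff=22.8023, prob=0.007707
DUDUUU: m=67.4777, payoff=22.8023, prob=0.007707
UUDUUU: m=90.5397, payoff=0.0000, prob=0.061659
DDUUUU: m=63.6582, payoff=26.6218, prob=0.007707
UDUUUU: m=85.4148, payoff=4.8652, prob=0.061659
DUUUUU: m=80.5800, payoff=9.7000, prob=0.061659
UUUUUU: m=108.1200, payoff=0.0000, prob=0.493270
Price = Σ prob·payoff / R^6 = 3.439137 / 1.194052 = 2.8802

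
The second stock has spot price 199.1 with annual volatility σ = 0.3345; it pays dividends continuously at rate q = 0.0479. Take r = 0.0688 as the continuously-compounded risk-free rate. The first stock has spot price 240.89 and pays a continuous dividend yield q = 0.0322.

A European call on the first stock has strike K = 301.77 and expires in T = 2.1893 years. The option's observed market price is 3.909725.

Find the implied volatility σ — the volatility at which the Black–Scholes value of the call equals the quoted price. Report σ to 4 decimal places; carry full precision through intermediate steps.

At σ = 0.1091 the Black–Scholes value reproduces the quote:
σ√T = 0.1091·√2.1893 = 0.161427
d₁ = (ln(S/K) + (r−q+σ²/2)T) / (σ√T) = (ln(240.89/301.77) + (0.0688−0.0322+0.1091²/2)·2.1893) / 0.161427 = (-0.225325 + 0.093158) / 0.161427 = -0.818739
d₂ = d₁ − σ√T = -0.818739 − 0.161427 = -0.980166
e^{−rT} = 0.860171
e^{−qT} = 0.931932
N(d₁) = 0.206468,  N(d₂) = 0.163502
V = S·e^{−qT}·N(d₁) − K·e^{−rT}·N(d₂) = 46.350566 − 42.440841 = 3.909725 (matching the quote); vega is positive throughout, so no other σ reproduces this price

sigma = 0.1091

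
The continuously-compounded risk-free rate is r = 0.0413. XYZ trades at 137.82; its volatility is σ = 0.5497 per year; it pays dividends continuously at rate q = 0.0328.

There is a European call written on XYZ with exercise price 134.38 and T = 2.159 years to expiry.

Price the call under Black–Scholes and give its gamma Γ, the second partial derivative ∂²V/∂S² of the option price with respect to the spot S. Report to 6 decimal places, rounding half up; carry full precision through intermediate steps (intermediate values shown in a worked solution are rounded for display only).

σ√T = 0.5497·√2.159 = 0.807704
d₁ = (ln(S/K) + (r−q+σ²/2)T) / (σ√T) = (ln(137.82/134.38) + (0.0413−0.0328+0.5497²/2)·2.159) / 0.807704 = (0.025277 + 0.344544) / 0.807704 = 0.457867
d₂ = d₁ − σ√T = 0.457867 − 0.807704 = -0.349837
e^{−rT} = 0.914693
e^{−qT} = 0.931634
N(d₁) = 0.676476,  N(d₂) = 0.363231
Call price V = S·e^{−qT}·N(d₁) − K·e^{−rT}·N(d₂) = 86.858040 − 44.647030 = 42.211010
φ(d₁) = (1/√(2π))·e^{−d₁²/2} = 0.359242
Γ = e^{−qT}·φ(d₁) / (S·σ·√T) = 0.003007

price = 42.211010
Γ = 0.003007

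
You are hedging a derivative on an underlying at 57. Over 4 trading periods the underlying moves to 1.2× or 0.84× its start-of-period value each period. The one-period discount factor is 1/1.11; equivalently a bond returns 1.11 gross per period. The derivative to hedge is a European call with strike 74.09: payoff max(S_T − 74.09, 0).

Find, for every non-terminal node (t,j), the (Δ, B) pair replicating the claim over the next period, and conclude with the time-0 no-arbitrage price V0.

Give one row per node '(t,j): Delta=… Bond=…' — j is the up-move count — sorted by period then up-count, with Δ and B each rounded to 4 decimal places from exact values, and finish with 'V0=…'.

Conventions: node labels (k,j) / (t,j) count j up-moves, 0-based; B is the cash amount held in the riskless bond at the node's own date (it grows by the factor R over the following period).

Arbitrage-free pricing uses the up-move probability p* = (R−d)/(u−d) = 0.7500, discounting each step at R = 1.11.
Expiry values: V(4,0)=0.0000, V(4,1)=0.0000, V(4,2)=0.0000, V(4,3)=8.6466, V(4,4)=44.1052
(3,0): S=33.7841. Δ = (V_up−V_dn)/(S_up−S_dn) = (0.0000−0.0000)/(40.5410−28.3787) = 0.0000. V = [p*·0.0000 + (1−p*)·0.0000]/1.11 = 0.0000. B = V − Δ·S = 0.0000.
(3,1): S=48.2630. Δ = (V_up−V_dn)/(S_up−S_dn) = (0.0000−0.0000)/(57.9156−40.5410) = 0.0000. V = [p*·0.0000 + (1−p*)·0.0000]/1.11 = 0.0000. B = V − Δ·S = 0.0000.
(3,2): S=68.9472. Δ = (V_up−V_dn)/(S_up−S_dn) = (8.6466−0.0000)/(82.7366−57.9156) = 0.3484. V = [p*·8.6466 + (1−p*)·0.0000]/1.11 = 5.8423. B = V − Δ·S = -18.1761.
(3,3): S=98.4960. Δ = (V_up−V_dn)/(S_up−S_dn) = (44.1052−8.6466)/(118.1952−82.7366) = 1.0000. V = [p*·44.1052 + (1−p*)·8.6466]/1.11 = 31.7483. B = V − Δ·S = -66.7477.
(2,0): S=40.2192. Δ = (V_up−V_dn)/(S_up−S_dn) = (0.0000−0.0000)/(48.2630−33.7841) = 0.0000. V = [p*·0.0000 + (1−p*)·0.0000]/1.11 = 0.0000. B = V − Δ·S = 0.0000.
(2,1): S=57.4560. Δ = (V_up−V_dn)/(S_up−S_dn) = (5.8423−0.0000)/(68.9472−48.2630) = 0.2825. V = [p*·5.8423 + (1−p*)·0.0000]/1.11 = 3.9475. B = V − Δ·S = -12.2812.
(2,2): S=82.0800. Δ = (V_up−V_dn)/(S_up−S_dn) = (31.7483−5.8423)/(98.4960−68.9472) = 0.8767. V = [p*·31.7483 + (1−p*)·5.8423]/1.11 = 22.7674. B = V − Δ·S = -49.1936.
(1,0): S=47.8800. Δ = (V_up−V_dn)/(S_up−S_dn) = (3.9475−0.0000)/(57.4560−40.2192) = 0.2290. V = [p*·3.9475 + (1−p*)·0.0000]/1.11 = 2.6672. B = V − Δ·S = -8.2981.
(1,1): S=68.4000. Δ = (V_up−V_dn)/(S_up−S_dn) = (22.7674−3.9475)/(82.0800−57.4560) = 0.7643. V = [p*·22.7674 + (1−p*)·3.9475]/1.11 = 16.2724. B = V − Δ·S = -36.0049.
(0,0): S=57.0000. Δ = (V_up−V_dn)/(S_up−S_dn) = (16.2724−2.6672)/(68.4000−47.8800) = 0.6630. V = [p*·16.2724 + (1−p*)·2.6672]/1.11 = 11.5956. B = V − Δ·S = -26.1966.
Check: Δ(0,0)·S0 + B(0,0) = 11.5956 = V0.

(0,0): Delta=0.6630 Bond=-26.1966
(1,0): Delta=0.2290 Bond=-8.2981
(1,1): Delta=0.7643 Bond=-36.0049
(2,0): Delta=0.0000 Bond=0.0000
(2,1): Delta=0.2825 Bond=-12.2812
(2,2): Delta=0.8767 Bond=-49.1936
(3,0): Delta=0.0000 Bond=0.0000
(3,1): Delta=0.0000 Bond=0.0000
(3,2): Delta=0.3484 Bond=-18.1761
(3,3): Delta=1.0000 Bond=-66.7477
V0=11.5956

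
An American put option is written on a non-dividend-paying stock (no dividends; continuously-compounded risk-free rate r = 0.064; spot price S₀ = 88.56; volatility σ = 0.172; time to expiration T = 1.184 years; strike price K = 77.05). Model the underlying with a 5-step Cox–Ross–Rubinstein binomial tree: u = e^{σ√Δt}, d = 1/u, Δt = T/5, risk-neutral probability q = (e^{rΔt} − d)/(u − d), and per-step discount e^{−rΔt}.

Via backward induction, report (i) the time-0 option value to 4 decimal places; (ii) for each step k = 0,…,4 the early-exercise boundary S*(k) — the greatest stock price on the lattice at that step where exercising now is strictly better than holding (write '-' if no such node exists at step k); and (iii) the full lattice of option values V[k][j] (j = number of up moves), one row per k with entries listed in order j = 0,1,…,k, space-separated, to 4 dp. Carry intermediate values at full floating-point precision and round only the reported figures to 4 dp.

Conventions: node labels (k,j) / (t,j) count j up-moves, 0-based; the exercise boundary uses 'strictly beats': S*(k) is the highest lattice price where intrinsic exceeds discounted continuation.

Δt=0.23680, u=1.08730, d=0.91971, q=0.57020, disc=e^(-rΔt)=0.98496
k=5 terminal: V=max(K-S,0) → 18.7742 8.1550 0.0000 0.0000 0.0000 0.0000
k=4: j=0 S=63.3633 intr=13.6867 cont=12.5278 V=13.6867[EX]; j=1 S=74.9096 intr=2.1404 cont=3.4523 V=3.4523[hold]; j=2 S=88.5600 intr=0.0000 cont=0.0000 V=0.0000[hold]; j=3 S=104.6978 intr=0.0000 cont=0.0000 V=0.0000[hold]; j=4 S=123.7763 intr=0.0000 cont=0.0000 V=0.0000[hold]  S*(4)=63.3633
k=3: j=0 S=68.8950 intr=8.1550 cont=7.7329 V=8.1550[EX]; j=1 S=81.4494 intr=0.0000 cont=1.4614 V=1.4614[hold]; j=2 S=96.2914 intr=0.0000 cont=0.0000 V=0.0000[hold]; j=3 S=113.8380 intr=0.0000 cont=0.0000 V=0.0000[hold]  S*(3)=68.8950
k=2: j=0 S=74.9096 intr=2.1404 cont=4.2730 V=4.2730[hold]; j=1 S=88.5600 intr=0.0000 cont=0.6187 V=0.6187[hold]; j=2 S=104.6978 intr=0.0000 cont=0.0000 V=0.0000[hold]  S*(2)=-
k=1: j=0 S=81.4494 intr=0.0000 cont=2.1564 V=2.1564[hold]; j=1 S=96.2914 intr=0.0000 cont=0.2619 V=0.2619[hold]  S*(1)=-
k=0: j=0 S=88.5600 intr=0.0000 cont=1.0600 V=1.0600[hold]  S*(0)=-

price = 1.0600
boundary = - - - 68.8950 63.3633
tree:
1.0600
2.1564 0.2619
4.2730 0.6187 0.0000
8.1550 1.4614 0.0000 0.0000
13.6867 3.4523 0.0000 0.0000 0.0000
18.7742 8.1550 0.0000 0.0000 0.0000 0.0000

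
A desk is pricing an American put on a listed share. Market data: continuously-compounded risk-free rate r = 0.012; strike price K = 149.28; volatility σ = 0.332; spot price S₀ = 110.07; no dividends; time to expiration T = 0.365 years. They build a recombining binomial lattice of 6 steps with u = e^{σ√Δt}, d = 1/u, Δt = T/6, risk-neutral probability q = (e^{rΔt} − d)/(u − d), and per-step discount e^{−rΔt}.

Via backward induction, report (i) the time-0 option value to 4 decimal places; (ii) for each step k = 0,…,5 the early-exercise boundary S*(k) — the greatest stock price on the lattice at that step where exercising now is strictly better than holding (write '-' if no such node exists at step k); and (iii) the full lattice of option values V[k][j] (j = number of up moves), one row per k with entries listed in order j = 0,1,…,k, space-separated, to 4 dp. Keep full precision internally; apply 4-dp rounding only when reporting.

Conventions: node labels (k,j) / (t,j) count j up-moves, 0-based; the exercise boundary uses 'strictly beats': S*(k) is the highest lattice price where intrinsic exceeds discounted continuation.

Δt=0.06083, u=1.08533, d=0.92138, q=0.48399, disc=e^(-rΔt)=0.99927
k=6 terminal: V=max(K-S,0) → 81.9368 69.9534 55.8376 39.2100 19.6236 0.0000 0.0000
k=5: j=0 S=73.0897 intr=76.1903 cont=76.0814 V=76.1903[EX]; j=1 S=86.0957 intr=63.1843 cont=63.0754 V=63.1843[EX]; j=2 S=101.4160 intr=47.8640 cont=47.7551 V=47.8640[EX]; j=3 S=119.4625 intr=29.8175 cont=29.7086 V=29.8175[EX]; j=4 S=140.7203 intr=8.5597 cont=10.1185 V=10.1185[hold]; j=5 S=165.7608 intr=0.0000 cont=0.0000 V=0.0000[hold]  S*(5)=119.4625
k=4: j=0 S=79.3266 intr=69.9534 cont=69.8445 V=69.9534[EX]; j=1 S=93.4424 intr=55.8376 cont=55.7287 V=55.8376[EX]; j=2 S=110.0700 intr=39.2100 cont=39.1011 V=39.2100[EX]; j=3 S=129.6564 intr=19.6236 cont=20.2685 V=20.2685[hold]; j=4 S=152.7282 intr=0.0000 cont=5.2174 V=5.2174[hold]  S*(4)=110.0700
k=3: j=0 S=86.0957 intr=63.1843 cont=63.0754 V=63.1843[EX]; j=1 S=101.4160 intr=47.8640 cont=47.7551 V=47.8640[EX]; j=2 S=119.4625 intr=29.8175 cont=30.0205 V=30.0205[hold]; j=3 S=140.7203 intr=8.5597 cont=12.9744 V=12.9744[hold]  S*(3)=101.4160
k=2: j=0 S=93.4424 intr=55.8376 cont=55.7287 V=55.8376[EX]; j=1 S=110.0700 intr=39.2100 cont=39.1992 V=39.2100[EX]; j=2 S=129.6564 intr=19.6236 cont=21.7544 V=21.7544[hold]  S*(2)=110.0700
k=1: j=0 S=101.4160 intr=47.8640 cont=47.7551 V=47.8640[EX]; j=1 S=119.4625 intr=29.8175 cont=30.7391 V=30.7391[hold]  S*(1)=101.4160
k=0: j=0 S=110.0700 intr=39.2100 cont=39.5468 V=39.5468[hold]  S*(0)=-

price = 39.5468
boundary = - 101.4160 110.0700 101.4160 110.0700 119.4625
tree:
39.5468
47.8640 30.7391
55.8376 39.2100 21.7544
63.1843 47.8640 30.0205 12.9744
69.9534 55.8376 39.2100 20.2685 5.2174
76.1903 63.1843 47.8640 29.8175 10.1185 0.0000
81.9368 69.9534 55.8376 39.2100 19.6236 0.0000 0.0000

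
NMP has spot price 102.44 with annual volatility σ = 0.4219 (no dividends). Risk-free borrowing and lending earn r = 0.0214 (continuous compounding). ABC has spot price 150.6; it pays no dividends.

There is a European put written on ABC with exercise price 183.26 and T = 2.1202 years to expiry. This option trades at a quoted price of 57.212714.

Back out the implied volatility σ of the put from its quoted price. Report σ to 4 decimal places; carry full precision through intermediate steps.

sigma = 0.4737

At σ = 0.4737 the Black–Scholes value reproduces the quote:
σ√T = 0.4737·√2.1202 = 0.689750
d₁ = (ln(S/K) + (r+σ²/2)T) / (σ√T) = (ln(150.6/183.26) + (0.0214+0.4737²/2)·2.1202) / 0.689750 = (-0.196279 + 0.283250) / 0.689750 = 0.126091
d₂ = d₁ − σ√T = 0.126091 − 0.689750 = -0.563659
e^{−rT} = 0.955642
N(−d₁) = 0.449830,  N(−d₂) = 0.713507
V = K·e^{−rT}·N(−d₂) − S·N(−d₁) = 124.957101 − 67.744387 = 57.212714 (equal to the quote); since ∂V/∂σ > 0 for all σ, the implied volatility is unique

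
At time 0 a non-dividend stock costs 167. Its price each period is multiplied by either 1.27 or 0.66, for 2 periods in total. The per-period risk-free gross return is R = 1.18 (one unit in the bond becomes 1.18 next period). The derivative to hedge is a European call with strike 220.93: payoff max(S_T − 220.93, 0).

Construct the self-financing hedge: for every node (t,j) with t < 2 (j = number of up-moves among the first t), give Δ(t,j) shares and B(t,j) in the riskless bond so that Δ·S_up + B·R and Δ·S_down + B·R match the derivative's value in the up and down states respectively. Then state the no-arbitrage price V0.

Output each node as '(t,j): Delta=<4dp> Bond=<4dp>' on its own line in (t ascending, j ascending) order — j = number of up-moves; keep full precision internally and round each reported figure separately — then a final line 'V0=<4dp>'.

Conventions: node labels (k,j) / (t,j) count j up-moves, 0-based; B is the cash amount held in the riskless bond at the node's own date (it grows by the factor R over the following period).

The replicating-portfolio and risk-neutral prices coincide; use p* = (1.18−0.66)/(1.27−0.66) = 0.8525 for the latter.
At maturity the claim pays: V(2,0)=0.0000, V(2,1)=0.0000, V(2,2)=48.4243
Node (1,0) S=110.2200: V=(p*·0.0000+(1−p*)·0.0000)/1.18=0.0000; Δ=(0.0000−0.0000)/(139.9794−72.7452)=0.0000; B=V−Δ·S=0.0000
Node (1,1) S=212.0900: V=(p*·48.4243+(1−p*)·0.0000)/1.18=34.9828; Δ=(48.4243−0.0000)/(269.3543−139.9794)=0.3743; B=V−Δ·S=-44.4013
Node (0,0) S=167.0000: V=(p*·34.9828+(1−p*)·0.0000)/1.18=25.2724; Δ=(34.9828−0.0000)/(212.0900−110.2200)=0.3434; B=V−Δ·S=-32.0765
Check: Δ(0,0)·S0 + B(0,0) = 25.2724 = V0.

(0,0): Delta=0.3434 Bond=-32.0765
(1,0): Delta=0.0000 Bond=0.0000
(1,1): Delta=0.3743 Bond=-44.4013
V0=25.2724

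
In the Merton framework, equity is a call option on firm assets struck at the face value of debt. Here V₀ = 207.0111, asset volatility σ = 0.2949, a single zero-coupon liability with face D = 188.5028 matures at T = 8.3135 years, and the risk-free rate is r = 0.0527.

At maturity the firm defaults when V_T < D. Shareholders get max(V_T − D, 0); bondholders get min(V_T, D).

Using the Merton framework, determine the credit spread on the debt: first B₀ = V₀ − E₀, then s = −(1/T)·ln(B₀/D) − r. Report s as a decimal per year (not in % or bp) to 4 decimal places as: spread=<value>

spread=0.0225

Equity is a call on the firm's assets struck at D = 188.5028:
d₁ = [ln(V₀/D) + (r + σ²/2)T] / (σ√T)
   = [ln(207.0111/188.5028) + (0.0527 + 0.5·0.2949²)·8.3135] / (0.2949·√8.3135)
   = [0.093660 + 0.799617] / 0.850289 = 1.050556
d₂ = d₁ − σ√T = 1.050556 − 0.850289 = 0.200267
N(d₁) = 0.853269,  N(d₂) = 0.579364,  e^(−rT) = 0.645247
E₀ = V₀·N(d₁) − D·e^(−rT)·N(d₂)
   = 207.0111·0.853269 − 188.5028·0.645247·0.579364 = 106.167507
B₀ = V₀ − E₀ = 207.0111 − 106.167507 = 100.843593
spread = −(1/T)·ln(B₀/D) − r = −(1/8.3135)·ln(100.843593/188.5028) − 0.0527 = 0.02254414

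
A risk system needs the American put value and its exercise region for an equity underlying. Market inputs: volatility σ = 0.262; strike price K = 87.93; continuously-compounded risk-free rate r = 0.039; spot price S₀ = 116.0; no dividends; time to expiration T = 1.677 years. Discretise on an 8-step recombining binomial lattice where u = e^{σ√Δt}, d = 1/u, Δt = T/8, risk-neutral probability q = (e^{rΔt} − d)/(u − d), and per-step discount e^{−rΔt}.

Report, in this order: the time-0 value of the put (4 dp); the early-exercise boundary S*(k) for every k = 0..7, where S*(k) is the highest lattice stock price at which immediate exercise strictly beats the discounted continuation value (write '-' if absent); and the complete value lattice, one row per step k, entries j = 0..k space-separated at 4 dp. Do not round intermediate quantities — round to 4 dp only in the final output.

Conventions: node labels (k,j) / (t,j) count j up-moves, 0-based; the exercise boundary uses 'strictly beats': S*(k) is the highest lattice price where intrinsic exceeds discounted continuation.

price = 2.7148
boundary = - - - - - 63.6761 71.7914 63.6761
tree:
2.7148
4.4678 1.0351
7.1807 1.8726 0.2283
11.2095 3.3356 0.4642 0.0000
16.8726 5.8229 0.9440 0.0000 0.0000
24.2539 9.8885 1.9195 0.0000 0.0000 0.0000
31.4519 16.1386 3.9031 0.0000 0.0000 0.0000 0.0000
37.8362 24.2539 7.9367 0.0000 0.0000 0.0000 0.0000 0.0000
43.4989 31.4519 16.1386 0.0000 0.0000 0.0000 0.0000 0.0000 0.0000

params: Δt=0.20963 u=1.12745 d=0.88696 q=0.50418 e^(-rΔt)=0.99186
t_8 payoffs: 43.4989 31.4519 16.1386 0.0000 0.0000 0.0000 0.0000 0.0000 0.0000
t_7: node(7,0) S=50.0938 payoff=37.8362 vs cont=37.1203 → 37.8362 [stop]  node(7,1) S=63.6761 payoff=24.2539 vs cont=23.5380 → 24.2539 [stop]  node(7,2) S=80.9411 payoff=6.9889 vs cont=7.9367 → 7.9367 [wait]  node(7,3) S=102.8873 payoff=0.0000 vs cont=0.0000 → 0.0000 [wait]  node(7,4) S=130.7839 payoff=0.0000 vs cont=0.0000 → 0.0000 [wait]  node(7,5) S=166.2444 payoff=0.0000 vs cont=0.0000 → 0.0000 [wait]  node(7,6) S=211.3195 payoff=0.0000 vs cont=0.0000 → 0.0000 [wait]  node(7,7) S=268.6163 payoff=0.0000 vs cont=0.0000 → 0.0000 [wait]  ⇒ S*(7)=63.6761
t_6: node(6,0) S=56.4781 payoff=31.4519 vs cont=30.7360 → 31.4519 [stop]  node(6,1) S=71.7914 payoff=16.1386 vs cont=15.8966 → 16.1386 [stop]  node(6,2) S=91.2568 payoff=0.0000 vs cont=3.9031 → 3.9031 [wait]  node(6,3) S=116.0000 payoff=0.0000 vs cont=0.0000 → 0.0000 [wait]  node(6,4) S=147.4520 payoff=0.0000 vs cont=0.0000 → 0.0000 [wait]  node(6,5) S=187.4318 payoff=0.0000 vs cont=0.0000 → 0.0000 [wait]  node(6,6) S=238.2517 payoff=0.0000 vs cont=0.0000 → 0.0000 [wait]  ⇒ S*(6)=71.7914
t_5: node(5,0) S=63.6761 payoff=24.2539 vs cont=23.5380 → 24.2539 [stop]  node(5,1) S=80.9411 payoff=6.9889 vs cont=9.8885 → 9.8885 [wait]  node(5,2) S=102.8873 payoff=0.0000 vs cont=1.9195 → 1.9195 [wait]  node(5,3) S=130.7839 payoff=0.0000 vs cont=0.0000 → 0.0000 [wait]  node(5,4) S=166.2444 payoff=0.0000 vs cont=0.0000 → 0.0000 [wait]  node(5,5) S=211.3195 payoff=0.0000 vs cont=0.0000 → 0.0000 [wait]  ⇒ S*(5)=63.6761
t_4: node(4,0) S=71.7914 payoff=16.1386 vs cont=16.8726 → 16.8726 [wait]  node(4,1) S=91.2568 payoff=0.0000 vs cont=5.8229 → 5.8229 [wait]  node(4,2) S=116.0000 payoff=0.0000 vs cont=0.9440 → 0.9440 [wait]  node(4,3) S=147.4520 payoff=0.0000 vs cont=0.0000 → 0.0000 [wait]  node(4,4) S=187.4318 payoff=0.0000 vs cont=0.0000 → 0.0000 [wait]  ⇒ S*(4)=-
t_3: node(3,0) S=80.9411 payoff=6.9889 vs cont=11.2095 → 11.2095 [wait]  node(3,1) S=102.8873 payoff=0.0000 vs cont=3.3356 → 3.3356 [wait]  node(3,2) S=130.7839 payoff=0.0000 vs cont=0.4642 → 0.4642 [wait]  node(3,3) S=166.2444 payoff=0.0000 vs cont=0.0000 → 0.0000 [wait]  ⇒ S*(3)=-
t_2: node(2,0) S=91.2568 payoff=0.0000 vs cont=7.1807 → 7.1807 [wait]  node(2,1) S=116.0000 payoff=0.0000 vs cont=1.8726 → 1.8726 [wait]  node(2,2) S=147.4520 payoff=0.0000 vs cont=0.2283 → 0.2283 [wait]  ⇒ S*(2)=-
t_1: node(1,0) S=102.8873 payoff=0.0000 vs cont=4.4678 → 4.4678 [wait]  node(1,1) S=130.7839 payoff=0.0000 vs cont=1.0351 → 1.0351 [wait]  ⇒ S*(1)=-
t_0: node(0,0) S=116.0000 payoff=0.0000 vs cont=2.7148 → 2.7148 [wait]  ⇒ S*(0)=-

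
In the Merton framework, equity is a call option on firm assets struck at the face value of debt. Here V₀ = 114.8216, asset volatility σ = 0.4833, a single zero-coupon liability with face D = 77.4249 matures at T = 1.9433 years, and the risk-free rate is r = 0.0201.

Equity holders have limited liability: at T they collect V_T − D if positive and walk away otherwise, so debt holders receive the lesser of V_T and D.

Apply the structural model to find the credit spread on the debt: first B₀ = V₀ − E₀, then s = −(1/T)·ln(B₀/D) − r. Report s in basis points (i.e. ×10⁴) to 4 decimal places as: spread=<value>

spread=701.8828

Equity is a call on the firm's assets struck at D = 77.4249:
d₁ = [ln(V₀/D) + (r + σ²/2)T] / (σ√T)
   = [ln(114.8216/77.4249) + (0.0201 + 0.5·0.4833²)·1.9433] / (0.4833·√1.9433)
   = [0.394071 + 0.266017] / 0.673731 = 0.979750
d₂ = d₁ − σ√T = 0.979750 − 0.673731 = 0.306019
N(d₁) = 0.836395,  N(d₂) = 0.620205,  e^(−rT) = 0.961693
E₀ = V₀·N(d₁) − D·e^(−rT)·N(d₂)
   = 114.8216·0.836395 − 77.4249·0.961693·0.620205 = 49.856434
B₀ = V₀ − E₀ = 114.8216 − 49.856434 = 64.965166
spread = −(1/T)·ln(B₀/D) − r = −(1/1.9433)·ln(64.965166/77.4249) − 0.0201 = 0.07018828
in basis points: 0.07018828 × 10⁴ = 701.8828 bp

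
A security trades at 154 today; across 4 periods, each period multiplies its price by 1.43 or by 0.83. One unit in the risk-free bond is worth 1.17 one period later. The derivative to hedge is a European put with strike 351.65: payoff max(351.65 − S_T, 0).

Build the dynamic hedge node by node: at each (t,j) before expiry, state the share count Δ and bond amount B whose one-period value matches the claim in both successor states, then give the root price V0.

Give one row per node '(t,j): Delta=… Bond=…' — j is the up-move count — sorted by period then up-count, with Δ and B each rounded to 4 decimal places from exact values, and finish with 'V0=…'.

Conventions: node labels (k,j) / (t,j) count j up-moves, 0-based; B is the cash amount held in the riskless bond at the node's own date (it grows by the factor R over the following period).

Arbitrage-free pricing uses the up-move probability p* = (R−d)/(u−d) = 0.5667, discounting each step at R = 1.17.
Terminal payoffs: V(4,0)=278.5642, V(4,1)=225.7311, V(4,2)=134.7053, V(4,3)=0.0000, V(4,4)=0.0000
(3,0): S=88.0552. Δ = (V_up−V_dn)/(S_up−S_dn) = (225.7311−278.5642)/(125.9189−73.0858) = -1.0000. V = [p*·225.7311 + (1−p*)·278.5642]/1.17 = 212.5004. B = V − Δ·S = 300.5556.
(3,1): S=151.7096. Δ = (V_up−V_dn)/(S_up−S_dn) = (134.7053−225.7311)/(216.9447−125.9189) = -1.0000. V = [p*·134.7053 + (1−p*)·225.7311]/1.17 = 148.8460. B = V − Δ·S = 300.5556.
(3,2): S=261.3791. Δ = (V_up−V_dn)/(S_up−S_dn) = (0.0000−134.7053)/(373.7721−216.9447) = -0.8589. V = [p*·0.0000 + (1−p*)·134.7053]/1.17 = 49.8909. B = V − Δ·S = 274.3998.
(3,3): S=450.3279. Δ = (V_up−V_dn)/(S_up−S_dn) = (0.0000−0.0000)/(643.9689−373.7721) = 0.0000. V = [p*·0.0000 + (1−p*)·0.0000]/1.17 = 0.0000. B = V − Δ·S = 0.0000.
(2,0): S=106.0906. Δ = (V_up−V_dn)/(S_up−S_dn) = (148.8460−212.5004)/(151.7096−88.0552) = -1.0000. V = [p*·148.8460 + (1−p*)·212.5004]/1.17 = 150.7945. B = V − Δ·S = 256.8851.
(2,1): S=182.7826. Δ = (V_up−V_dn)/(S_up−S_dn) = (49.8909−148.8460)/(261.3791−151.7096) = -0.9023. V = [p*·49.8909 + (1−p*)·148.8460]/1.17 = 79.2918. B = V − Δ·S = 244.2170.
(2,2): S=314.9146. Δ = (V_up−V_dn)/(S_up−S_dn) = (0.0000−49.8909)/(450.3279−261.3791) = -0.2640. V = [p*·0.0000 + (1−p*)·49.8909]/1.17 = 18.4781. B = V − Δ·S = 101.6295.
(1,0): S=127.8200. Δ = (V_up−V_dn)/(S_up−S_dn) = (79.2918−150.7945)/(182.7826−106.0906) = -0.9323. V = [p*·79.2918 + (1−p*)·150.7945]/1.17 = 94.2533. B = V − Δ·S = 213.4244.
(1,1): S=220.2200. Δ = (V_up−V_dn)/(S_up−S_dn) = (18.4781−79.2918)/(314.9146−182.7826) = -0.4602. V = [p*·18.4781 + (1−p*)·79.2918]/1.17 = 38.3168. B = V − Δ·S = 139.6730.
(0,0): S=154.0000. Δ = (V_up−V_dn)/(S_up−S_dn) = (38.3168−94.2533)/(220.2200−127.8200) = -0.6054. V = [p*·38.3168 + (1−p*)·94.2533]/1.17 = 53.4666. B = V − Δ·S = 146.6940.
Verification: the root portfolio costs Δ(0,0)·S0 + B(0,0) = 53.4666, matching V0.

(0,0): Delta=-0.6054 Bond=146.6940
(1,0): Delta=-0.9323 Bond=213.4244
(1,1): Delta=-0.4602 Bond=139.6730
(2,0): Delta=-1.0000 Bond=256.8851
(2,1): Delta=-0.9023 Bond=244.2170
(2,2): Delta=-0.2640 Bond=101.6295
(3,0): Delta=-1.0000 Bond=300.5556
(3,1): Delta=-1.0000 Bond=300.5556
(3,2): Delta=-0.8589 Bond=274.3998
(3,3): Delta=0.0000 Bond=0.0000
V0=53.4666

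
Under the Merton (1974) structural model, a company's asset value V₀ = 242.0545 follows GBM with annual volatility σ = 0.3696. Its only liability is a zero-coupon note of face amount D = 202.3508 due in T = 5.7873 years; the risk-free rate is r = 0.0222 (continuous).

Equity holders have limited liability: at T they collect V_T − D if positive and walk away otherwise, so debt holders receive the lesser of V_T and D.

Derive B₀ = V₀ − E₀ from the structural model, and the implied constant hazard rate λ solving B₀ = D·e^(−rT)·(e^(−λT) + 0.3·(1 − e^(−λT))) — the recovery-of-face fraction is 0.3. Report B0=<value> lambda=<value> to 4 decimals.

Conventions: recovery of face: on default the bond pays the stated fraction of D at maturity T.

B0=133.9348 lambda=0.0753

With assets at 242.0545 and a single debt payment of 202.3508 at 5.7873 years:
d₁ = [ln(V₀/D) + (r + σ²/2)T] / (σ√T)
   = [ln(242.0545/202.3508) + (0.0222 + 0.5·0.3696²)·5.7873] / (0.3696·√5.7873)
   = [0.179160 + 0.523763] / 0.889140 = 0.790565
d₂ = d₁ − σ√T = 0.790565 − 0.889140 = -0.098574
N(d₁) = 0.785401,  N(d₂) = 0.460738,  e^(−rT) = 0.879433
E₀ = V₀·N(d₁) − D·e^(−rT)·N(d₂)
   = 242.0545·0.785401 − 202.3508·0.879433·0.460738 = 108.119715
B₀ = V₀ − E₀ = 242.0545 − 108.119715 = 133.934785
e^(−λT) = (B₀·e^(rT)/D − 0.3)/(1 − 0.3) = (133.9348·1.137096/202.3508 − 0.3)/0.7 = 0.64662492
λ = −ln(0.64662492)/5.7873 = 0.075335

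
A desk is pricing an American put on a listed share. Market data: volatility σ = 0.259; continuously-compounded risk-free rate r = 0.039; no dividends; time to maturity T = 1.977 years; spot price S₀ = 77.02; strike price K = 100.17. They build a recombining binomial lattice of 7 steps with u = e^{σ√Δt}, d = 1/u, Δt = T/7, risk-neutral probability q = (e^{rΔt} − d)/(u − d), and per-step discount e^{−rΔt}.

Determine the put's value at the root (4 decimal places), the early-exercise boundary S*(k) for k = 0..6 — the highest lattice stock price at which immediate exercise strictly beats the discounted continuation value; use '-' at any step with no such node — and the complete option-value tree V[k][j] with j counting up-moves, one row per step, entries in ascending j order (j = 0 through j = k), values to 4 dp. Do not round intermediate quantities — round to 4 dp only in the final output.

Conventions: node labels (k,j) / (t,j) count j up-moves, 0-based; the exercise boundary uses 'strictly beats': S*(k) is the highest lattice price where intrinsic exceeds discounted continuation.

price = 24.5090
boundary = - 67.1160 58.4855 67.1160 58.4855 67.1160 77.0200
tree:
24.5090
33.0540 16.6951
41.6845 23.9346 9.9857
49.2052 33.0540 15.5467 4.7699
55.7587 41.6845 23.2600 8.3491 1.3766
61.4696 49.2052 33.0540 14.1981 2.8160 0.0000
66.4461 55.7587 41.6845 23.1500 5.7607 0.0000 0.0000
70.7827 61.4696 49.2052 33.0540 11.7845 0.0000 0.0000 0.0000

params: Δt=0.28243 u=1.14757 d=0.87141 q=0.50575 e^(-rΔt)=0.98905
t_7 payoffs: 70.7827 61.4696 49.2052 33.0540 11.7845 0.0000 0.0000 0.0000
t_6: node(6,0) S=33.7239 payoff=66.4461 vs cont=65.3488 → 66.4461 [stop]  node(6,1) S=44.4113 payoff=55.7587 vs cont=54.6614 → 55.7587 [stop]  node(6,2) S=58.4855 payoff=41.6845 vs cont=40.5872 → 41.6845 [stop]  node(6,3) S=77.0200 payoff=23.1500 vs cont=22.0527 → 23.1500 [stop]  node(6,4) S=101.4282 payoff=0.0000 vs cont=5.7607 → 5.7607 [wait]  node(6,5) S=133.5715 payoff=0.0000 vs cont=0.0000 → 0.0000 [wait]  node(6,6) S=175.9013 payoff=0.0000 vs cont=0.0000 → 0.0000 [wait]  ⇒ S*(6)=77.0200
t_5: node(5,0) S=38.7004 payoff=61.4696 vs cont=60.3723 → 61.4696 [stop]  node(5,1) S=50.9648 payoff=49.2052 vs cont=48.1079 → 49.2052 [stop]  node(5,2) S=67.1160 payoff=33.0540 vs cont=31.9567 → 33.0540 [stop]  node(5,3) S=88.3855 payoff=11.7845 vs cont=14.1981 → 14.1981 [wait]  node(5,4) S=116.3955 payoff=0.0000 vs cont=2.8160 → 2.8160 [wait]  node(5,5) S=153.2821 payoff=0.0000 vs cont=0.0000 → 0.0000 [wait]  ⇒ S*(5)=67.1160
t_4: node(4,0) S=44.4113 payoff=55.7587 vs cont=54.6614 → 55.7587 [stop]  node(4,1) S=58.4855 payoff=41.6845 vs cont=40.5872 → 41.6845 [stop]  node(4,2) S=77.0200 payoff=23.1500 vs cont=23.2600 → 23.2600 [wait]  node(4,3) S=101.4282 payoff=0.0000 vs cont=8.3491 → 8.3491 [wait]  node(4,4) S=133.5715 payoff=0.0000 vs cont=1.3766 → 1.3766 [wait]  ⇒ S*(4)=58.4855
t_3: node(3,0) S=50.9648 payoff=49.2052 vs cont=48.1079 → 49.2052 [stop]  node(3,1) S=67.1160 payoff=33.0540 vs cont=32.0118 → 33.0540 [stop]  node(3,2) S=88.3855 payoff=11.7845 vs cont=15.5467 → 15.5467 [wait]  node(3,3) S=116.3955 payoff=0.0000 vs cont=4.7699 → 4.7699 [wait]  ⇒ S*(3)=67.1160
t_2: node(2,0) S=58.4855 payoff=41.6845 vs cont=40.5872 → 41.6845 [stop]  node(2,1) S=77.0200 payoff=23.1500 vs cont=23.9346 → 23.9346 [wait]  node(2,2) S=101.4282 payoff=0.0000 vs cont=9.9857 → 9.9857 [wait]  ⇒ S*(2)=58.4855
t_1: node(1,0) S=67.1160 payoff=33.0540 vs cont=32.3492 → 33.0540 [stop]  node(1,1) S=88.3855 payoff=11.7845 vs cont=16.6951 → 16.6951 [wait]  ⇒ S*(1)=67.1160
t_0: node(0,0) S=77.0200 payoff=23.1500 vs cont=24.5090 → 24.5090 [wait]  ⇒ S*(0)=-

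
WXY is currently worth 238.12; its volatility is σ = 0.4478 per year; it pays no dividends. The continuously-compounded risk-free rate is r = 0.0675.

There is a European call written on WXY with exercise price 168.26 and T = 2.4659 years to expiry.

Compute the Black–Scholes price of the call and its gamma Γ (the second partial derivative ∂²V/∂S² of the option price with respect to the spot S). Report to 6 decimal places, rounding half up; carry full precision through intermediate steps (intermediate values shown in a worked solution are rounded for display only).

price = 112.617005
Γ = 0.001327

σ√T = 0.4478·√2.4659 = 0.703189
d₁ = (ln(S/K) + (r+σ²/2)T) / (σ√T) = (ln(238.12/168.26) + (0.0675+0.4478²/2)·2.4659) / 0.703189 = (0.347264 + 0.413685) / 0.703189 = 1.082142
d₂ = d₁ − σ√T = 1.082142 − 0.703189 = 0.378953
e^{−rT} = 0.846667
N(d₁) = 0.860405,  N(d₂) = 0.647639
Call price V = S·N(d₁) − K·e^{−rT}·N(d₂) = 204.879689 − 92.262685 = 112.617005
φ(d₁) = (1/√(2π))·e^{−d₁²/2} = 0.222139
Γ = φ(d₁) / (S·σ·√T) = 0.001327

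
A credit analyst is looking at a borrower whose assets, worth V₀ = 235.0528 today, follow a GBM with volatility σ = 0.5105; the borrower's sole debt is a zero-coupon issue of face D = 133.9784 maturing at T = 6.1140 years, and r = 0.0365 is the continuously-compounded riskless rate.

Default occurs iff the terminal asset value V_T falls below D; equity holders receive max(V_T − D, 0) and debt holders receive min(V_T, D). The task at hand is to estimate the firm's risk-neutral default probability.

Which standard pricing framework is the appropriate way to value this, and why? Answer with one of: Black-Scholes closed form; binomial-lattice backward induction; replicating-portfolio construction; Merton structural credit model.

Key observation: the asked-for credit quantity lives on the firm's capital structure — asset value, asset volatility, debt face 133.9784 — which is the structural model's domain.

framework: Merton structural credit model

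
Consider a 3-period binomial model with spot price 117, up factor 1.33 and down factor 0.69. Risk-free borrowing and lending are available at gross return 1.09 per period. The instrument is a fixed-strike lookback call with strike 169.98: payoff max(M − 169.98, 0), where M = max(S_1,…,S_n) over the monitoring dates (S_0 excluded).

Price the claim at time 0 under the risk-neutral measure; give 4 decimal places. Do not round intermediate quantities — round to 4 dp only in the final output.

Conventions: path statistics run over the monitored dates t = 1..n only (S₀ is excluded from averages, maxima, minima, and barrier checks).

price = 24.0303

Under the martingale measure an up-move has probability p* = 0.6250; value the claim as the probability-weighted average of per-path payoffs, discounted 3 periods at R = 1.09.
Enumerate all 2^3 = 8 price paths (U = up ×1.33, D = down ×0.69); each path with k up-moves has probability p*^k·(1−p*)^(3−k).
DDD: M=80.7300, payoff=0.0000, prob=0.052734
UDD: M=155.6100, payoff=0.0000, prob=0.087891
DUD: M=107.3709, payoff=0.0000, prob=0.087891
UUD: M=206.9613, payoff=36.9813, prob=0.146484
DDU: M=80.7300, payoff=0.0000, prob=0.087891
UDU: M=155.6100, payoff=0.0000, prob=0.146484
DUU: M=142.8033, payoff=0.0000, prob=0.146484
UUU: M=275.2585, payoff=105.2785, prob=0.244141
Price = Σ prob·payoff / R^3 = 31.119948 / 1.295029 = 24.0303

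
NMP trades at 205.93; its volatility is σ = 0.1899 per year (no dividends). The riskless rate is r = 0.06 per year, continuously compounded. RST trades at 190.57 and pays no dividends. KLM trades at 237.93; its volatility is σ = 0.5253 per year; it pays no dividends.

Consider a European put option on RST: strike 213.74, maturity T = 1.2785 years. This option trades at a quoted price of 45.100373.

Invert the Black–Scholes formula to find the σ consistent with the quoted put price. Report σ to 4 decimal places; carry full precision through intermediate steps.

sigma = 0.4771

At σ = 0.4771 the Black–Scholes value reproduces the quote:
σ√T = 0.4771·√1.2785 = 0.539461
d₁ = (ln(S/K) + (r+σ²/2)T) / (σ√T) = (ln(190.57/213.74) + (0.06+0.4771²/2)·1.2785) / 0.539461 = (-0.114741 + 0.222219) / 0.539461 = 0.199233
d₂ = d₁ − σ√T = 0.199233 − 0.539461 = -0.340228
e^{−rT} = 0.926158
N(−d₁) = 0.421040,  N(−d₂) = 0.633158
V = K·e^{−rT}·N(−d₂) − S·N(−d₁) = 125.338040 − 80.237667 = 45.100373 (the quoted price), and the Black–Scholes price is strictly increasing in σ, so σ is unique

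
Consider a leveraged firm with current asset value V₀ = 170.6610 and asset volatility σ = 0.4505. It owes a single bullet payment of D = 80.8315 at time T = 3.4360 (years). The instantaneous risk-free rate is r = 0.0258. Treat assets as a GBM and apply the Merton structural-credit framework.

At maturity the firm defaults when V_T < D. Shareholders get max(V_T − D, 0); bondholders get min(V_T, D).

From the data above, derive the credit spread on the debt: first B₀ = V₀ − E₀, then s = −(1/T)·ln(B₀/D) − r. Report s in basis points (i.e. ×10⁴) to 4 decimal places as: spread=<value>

spread=305.9932

Work the structural quantities from V₀ = 170.6610 against face 80.8315:
d₁ = [ln(V₀/D) + (r + σ²/2)T] / (σ√T)
   = [ln(170.6610/80.8315) + (0.0258 + 0.5·0.4505²)·3.4360] / (0.4505·√3.4360)
   = [0.747312 + 0.437317] / 0.835067 = 1.418604
d₂ = d₁ − σ√T = 1.418604 − 0.835067 = 0.583537
N(d₁) = 0.921993,  N(d₂) = 0.720234,  e^(−rT) = 0.915167
E₀ = V₀·N(d₁) − D·e^(−rT)·N(d₂)
   = 170.6610·0.921993 − 80.8315·0.915167·0.720234 = 104.069385
B₀ = V₀ − E₀ = 170.6610 − 104.069385 = 66.591615
spread = −(1/T)·ln(B₀/D) − r = −(1/3.4360)·ln(66.591615/80.8315) − 0.0258 = 0.03059932
in basis points: 0.03059932 × 10⁴ = 305.9932 bp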